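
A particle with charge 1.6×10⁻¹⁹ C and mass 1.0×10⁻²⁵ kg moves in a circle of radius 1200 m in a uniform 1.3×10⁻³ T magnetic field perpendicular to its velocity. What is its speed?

From |q|vB = mv²/r, v = |q|Br/m.
v = (1.6×10⁻¹⁹)(1.3×10⁻³)(1200)/1.0×10⁻²⁵ ≈ 2.5×10⁶ m/s.

v ≈ 2.5×10⁶ m/s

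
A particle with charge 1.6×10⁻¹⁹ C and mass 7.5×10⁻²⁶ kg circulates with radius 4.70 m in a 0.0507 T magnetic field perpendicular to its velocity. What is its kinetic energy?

KE ≈ 9.69×10⁻¹⁵ J

v = |q|Br/m, then KE = ½mv² = (qBr)²/(2m).
v = (1.6×10⁻¹⁹)(0.0507)(4.70)/7.5×10⁻²⁶ ≈ 5.084×10⁵ m/s.
KE = ½(7.5×10⁻²⁶)(5.084×10⁵)² ≈ 9.69×10⁻¹⁵ J.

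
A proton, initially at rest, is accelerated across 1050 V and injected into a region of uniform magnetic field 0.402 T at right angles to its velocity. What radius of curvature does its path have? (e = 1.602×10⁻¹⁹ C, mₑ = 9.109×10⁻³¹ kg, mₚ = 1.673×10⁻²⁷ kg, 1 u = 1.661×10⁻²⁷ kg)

Acceleration: |q|V = ½mv² ⇒ v = √(2|q|V/m) = √(2·1.602×10⁻¹⁹·1050/1.673×10⁻²⁷) ≈ 4.484×10⁵ m/s.
In the field: r = mv/(|q|B) = (1.673×10⁻²⁷)(4.484×10⁵)/((1.602×10⁻¹⁹)(0.402)) ≈ 0.0116 m.

r ≈ 0.0116 m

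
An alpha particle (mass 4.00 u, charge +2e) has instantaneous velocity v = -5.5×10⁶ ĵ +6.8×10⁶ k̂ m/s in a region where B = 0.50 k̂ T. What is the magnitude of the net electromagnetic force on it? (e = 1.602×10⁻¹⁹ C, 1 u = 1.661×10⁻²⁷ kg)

v×B = (-2.75×10⁶, 0, 0) N/C.
F = q v×B = (3.204×10⁻¹⁹ C)·(-2.75×10⁶, 0, 0) = (-8.81×10⁻¹³, 0, 0) N.
|F| = 8.81×10⁻¹³ N.

|F| ≈ 8.81×10⁻¹³ N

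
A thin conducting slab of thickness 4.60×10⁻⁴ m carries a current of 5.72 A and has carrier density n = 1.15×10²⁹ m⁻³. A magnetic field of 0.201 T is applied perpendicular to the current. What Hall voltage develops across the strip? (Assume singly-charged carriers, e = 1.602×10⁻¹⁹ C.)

V_H ≈ 1.36×10⁻⁷ V

V_H = IB/(n e t).
V_H = (5.72)(0.201)/((1.15×10²⁹)(1.602×10⁻¹⁹)(4.60×10⁻⁴)) ≈ 1.36×10⁻⁷ V.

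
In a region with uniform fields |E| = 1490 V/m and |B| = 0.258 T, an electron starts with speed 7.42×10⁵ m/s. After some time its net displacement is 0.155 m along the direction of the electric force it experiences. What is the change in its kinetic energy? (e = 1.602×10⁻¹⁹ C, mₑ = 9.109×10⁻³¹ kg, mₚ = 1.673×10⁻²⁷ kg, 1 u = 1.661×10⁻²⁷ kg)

The magnetic force is always ⟂ v and does no work; only the electric force changes KE.
ΔKE = F_E · d = |q|E d = (1.602×10⁻¹⁹)(1490)(0.155) ≈ 3.70×10⁻¹⁷ J.

ΔKE ≈ 3.70×10⁻¹⁷ J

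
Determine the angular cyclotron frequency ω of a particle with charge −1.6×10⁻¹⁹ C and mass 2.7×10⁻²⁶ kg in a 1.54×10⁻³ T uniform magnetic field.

ω ≈ 9130 rad/s

ω = |q|B/m.
ω = (1.6×10⁻¹⁹)(1.54×10⁻³)/2.7×10⁻²⁶ ≈ 9130 rad/s.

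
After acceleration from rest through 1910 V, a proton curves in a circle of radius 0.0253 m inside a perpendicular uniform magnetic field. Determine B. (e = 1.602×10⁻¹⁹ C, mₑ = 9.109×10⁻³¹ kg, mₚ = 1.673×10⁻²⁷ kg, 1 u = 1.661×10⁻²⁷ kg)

v = √(2|q|V/m) = √(2·1.602×10⁻¹⁹·1910/1.673×10⁻²⁷) ≈ 6.048×10⁵ m/s.
B = mv/(|q|r) = (1.673×10⁻²⁷)(6.048×10⁵)/((1.602×10⁻¹⁹)(0.0253)) ≈ 0.250 T.

B ≈ 0.250 T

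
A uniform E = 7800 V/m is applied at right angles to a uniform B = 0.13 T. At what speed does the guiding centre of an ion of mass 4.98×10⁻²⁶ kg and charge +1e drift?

v_d ≈ 6.0×10⁴ m/s

The steady drift has the magnetic force balancing the electric force, so v_d = E/B.
v_d = 7800/0.13 = 6.0×10⁴ m/s.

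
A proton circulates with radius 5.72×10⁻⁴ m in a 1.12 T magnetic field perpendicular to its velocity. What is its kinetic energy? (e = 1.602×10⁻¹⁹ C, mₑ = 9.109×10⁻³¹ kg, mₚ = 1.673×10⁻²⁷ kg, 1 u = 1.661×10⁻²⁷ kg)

KE ≈ 3.15×10⁻¹⁸ J

v = |q|Br/m, then KE = ½mv² = (qBr)²/(2m).
v = (1.602×10⁻¹⁹)(1.12)(5.72×10⁻⁴)/1.673×10⁻²⁷ ≈ 6.135×10⁴ m/s.
KE = ½(1.673×10⁻²⁷)(6.135×10⁴)² ≈ 3.15×10⁻¹⁸ J.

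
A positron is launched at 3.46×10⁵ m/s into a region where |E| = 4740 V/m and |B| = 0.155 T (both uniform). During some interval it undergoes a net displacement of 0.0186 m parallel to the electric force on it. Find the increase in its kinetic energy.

The magnetic force is always ⟂ v and does no work; only the electric force changes KE.
ΔKE = F_E · d = |q|E d = (1.602×10⁻¹⁹)(4740)(0.0186) ≈ 1.41×10⁻¹⁷ J.

ΔKE ≈ 1.41×10⁻¹⁷ J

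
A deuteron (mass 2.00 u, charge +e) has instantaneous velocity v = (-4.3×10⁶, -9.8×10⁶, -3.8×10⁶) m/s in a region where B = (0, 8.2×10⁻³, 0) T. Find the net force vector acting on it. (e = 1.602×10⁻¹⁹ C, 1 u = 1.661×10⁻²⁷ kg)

v×B = (3.12×10⁴, 0, -3.53×10⁴) N/C.
F = q v×B = (1.602×10⁻¹⁹ C)·(3.12×10⁴, 0, -3.53×10⁴) = (4.99×10⁻¹⁵, 0, -5.65×10⁻¹⁵) N.

F ≈ (4.99×10⁻¹⁵, 0, -5.65×10⁻¹⁵) N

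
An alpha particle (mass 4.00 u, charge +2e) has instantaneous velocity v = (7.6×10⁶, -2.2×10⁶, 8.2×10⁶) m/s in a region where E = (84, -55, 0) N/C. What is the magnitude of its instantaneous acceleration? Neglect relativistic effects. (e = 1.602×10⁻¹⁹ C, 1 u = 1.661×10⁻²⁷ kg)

Only an electric field acts, so F = qE = (3.204×10⁻¹⁹ C)·(84.0, -55.0, 0) = (2.69×10⁻¹⁷, -1.76×10⁻¹⁷, 0) N.
|a| = |F|/m = 3.217×10⁻¹⁷/6.644×10⁻²⁷ ≈ 4.84×10⁹ m/s².

|a| ≈ 4.84×10⁹ m/s²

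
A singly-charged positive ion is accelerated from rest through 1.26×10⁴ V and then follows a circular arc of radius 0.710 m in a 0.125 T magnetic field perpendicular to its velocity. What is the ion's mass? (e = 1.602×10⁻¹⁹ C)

m ≈ 5.01×10⁻²⁶ kg

Combine |q|V = ½mv² and r = mv/(|q|B): eliminate v to get m = qB²r²/(2V).
m = (1.602×10⁻¹⁹)(0.125)²(0.710)²/(2·1.26×10⁴) ≈ 5.01×10⁻²⁶ kg.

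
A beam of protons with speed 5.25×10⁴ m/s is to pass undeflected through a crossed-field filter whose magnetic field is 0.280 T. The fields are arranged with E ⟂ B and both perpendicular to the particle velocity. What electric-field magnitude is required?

E = 1.47×10⁴ V/m

For straight-line motion qE = qvB, so E = vB.
E = 5.25×10⁴ × 0.280 = 1.47×10⁴ V/m.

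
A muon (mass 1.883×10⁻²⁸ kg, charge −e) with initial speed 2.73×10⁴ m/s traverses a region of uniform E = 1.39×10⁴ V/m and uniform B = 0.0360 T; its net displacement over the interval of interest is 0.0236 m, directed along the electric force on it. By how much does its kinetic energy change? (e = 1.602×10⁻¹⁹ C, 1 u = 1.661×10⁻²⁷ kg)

The magnetic force is always ⟂ v and does no work; only the electric force changes KE.
ΔKE = F_E · d = |q|E d = (1.602×10⁻¹⁹)(1.39×10⁴)(0.0236) ≈ 5.26×10⁻¹⁷ J.

ΔKE ≈ 5.26×10⁻¹⁷ J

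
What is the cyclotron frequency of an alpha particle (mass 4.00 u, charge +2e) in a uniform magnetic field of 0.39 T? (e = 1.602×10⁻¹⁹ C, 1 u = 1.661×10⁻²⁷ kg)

f = |q|B/(2πm).
f = (3.204×10⁻¹⁹)(0.39)/(2π·6.644×10⁻²⁷) ≈ 3.0×10⁶ Hz.

f ≈ 3.0×10⁶ Hz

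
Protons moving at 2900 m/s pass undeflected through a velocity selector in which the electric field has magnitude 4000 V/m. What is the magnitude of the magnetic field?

B = 1.4 T

Balance of forces in the selector: qE = qvB ⇒ B = E/v.
B = 4000/2900 = 1.4 T.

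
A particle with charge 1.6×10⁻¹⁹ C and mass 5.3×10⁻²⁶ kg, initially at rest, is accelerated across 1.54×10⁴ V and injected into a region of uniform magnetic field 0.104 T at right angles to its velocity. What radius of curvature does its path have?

Acceleration: |q|V = ½mv² ⇒ v = √(2|q|V/m) = √(2·1.6×10⁻¹⁹·1.54×10⁴/5.3×10⁻²⁶) ≈ 3.049×10⁵ m/s.
In the field: r = mv/(|q|B) = (5.3×10⁻²⁶)(3.049×10⁵)/((1.6×10⁻¹⁹)(0.104)) ≈ 0.971 m.

r ≈ 0.971 m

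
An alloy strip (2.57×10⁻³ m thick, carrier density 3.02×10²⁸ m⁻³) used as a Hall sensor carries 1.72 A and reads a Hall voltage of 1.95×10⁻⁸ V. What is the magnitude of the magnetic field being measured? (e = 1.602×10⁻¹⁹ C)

B ≈ 0.141 T

From V_H = IB/(n e t), B = V_H n e t / I.
B = (1.95×10⁻⁸)(3.02×10²⁸)(1.602×10⁻¹⁹)(2.57×10⁻³)/1.72 ≈ 0.141 T.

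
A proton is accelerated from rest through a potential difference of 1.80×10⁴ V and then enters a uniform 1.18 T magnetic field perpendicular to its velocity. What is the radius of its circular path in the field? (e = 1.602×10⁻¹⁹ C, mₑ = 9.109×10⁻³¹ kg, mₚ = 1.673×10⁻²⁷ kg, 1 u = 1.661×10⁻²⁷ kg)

r ≈ 0.0164 m

Acceleration: |q|V = ½mv² ⇒ v = √(2|q|V/m) = √(2·1.602×10⁻¹⁹·1.80×10⁴/1.673×10⁻²⁷) ≈ 1.857×10⁶ m/s.
In the field: r = mv/(|q|B) = (1.673×10⁻²⁷)(1.857×10⁶)/((1.602×10⁻¹⁹)(1.18)) ≈ 0.0164 m.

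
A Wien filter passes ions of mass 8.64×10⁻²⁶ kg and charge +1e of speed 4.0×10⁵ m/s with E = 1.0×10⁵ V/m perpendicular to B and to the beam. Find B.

Balance of forces in the selector: qE = qvB ⇒ B = E/v.
B = 1.0×10⁵/4.0×10⁵ = 0.25 T.

B = 0.25 T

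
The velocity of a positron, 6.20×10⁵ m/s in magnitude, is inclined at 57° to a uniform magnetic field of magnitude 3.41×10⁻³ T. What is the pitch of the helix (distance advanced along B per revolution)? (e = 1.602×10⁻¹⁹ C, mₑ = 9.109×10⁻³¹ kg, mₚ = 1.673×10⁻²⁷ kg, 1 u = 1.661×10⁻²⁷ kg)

v∥ = v cosθ = 6.20×10⁵·cos57° ≈ 3.377×10⁵ m/s.
T = 2πm/(|q|B) = 2π(9.109×10⁻³¹)/((1.602×10⁻¹⁹)(3.41×10⁻³)) ≈ 1.048×10⁻⁸ s.
pitch = v∥ T = (3.377×10⁵)(1.048×10⁻⁸) ≈ 3.54×10⁻³ m.

p ≈ 3.54×10⁻³ m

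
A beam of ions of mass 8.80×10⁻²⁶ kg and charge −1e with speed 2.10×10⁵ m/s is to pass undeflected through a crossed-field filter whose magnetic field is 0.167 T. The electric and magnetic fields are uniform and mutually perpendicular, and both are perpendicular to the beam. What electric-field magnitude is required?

For straight-line motion qE = qvB, so E = vB.
E = 2.10×10⁵ × 0.167 = 3.51×10⁴ V/m.

E = 3.51×10⁴ V/m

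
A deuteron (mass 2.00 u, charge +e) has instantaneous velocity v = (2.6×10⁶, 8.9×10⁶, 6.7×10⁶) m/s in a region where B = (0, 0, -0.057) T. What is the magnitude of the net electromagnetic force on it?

|F| ≈ 8.47×10⁻¹⁴ N

v×B = (-5.07×10⁵, 1.48×10⁵, 0) N/C.
F = q v×B = (1.602×10⁻¹⁹ C)·(-5.07×10⁵, 1.48×10⁵, 0) = (-8.13×10⁻¹⁴, 2.37×10⁻¹⁴, 0) N.
|F| = 8.47×10⁻¹⁴ N.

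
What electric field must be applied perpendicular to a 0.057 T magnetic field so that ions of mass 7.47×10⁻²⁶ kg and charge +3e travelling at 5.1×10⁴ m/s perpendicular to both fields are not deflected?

For straight-line motion qE = qvB, so E = vB.
E = 5.1×10⁴ × 0.057 = 2900 V/m.

E = 2900 V/m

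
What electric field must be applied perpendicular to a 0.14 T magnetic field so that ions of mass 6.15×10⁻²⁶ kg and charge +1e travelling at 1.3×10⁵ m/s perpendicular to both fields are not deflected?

For straight-line motion qE = qvB, so E = vB.
E = 1.3×10⁵ × 0.14 = 1.8×10⁴ V/m.

E = 1.8×10⁴ V/m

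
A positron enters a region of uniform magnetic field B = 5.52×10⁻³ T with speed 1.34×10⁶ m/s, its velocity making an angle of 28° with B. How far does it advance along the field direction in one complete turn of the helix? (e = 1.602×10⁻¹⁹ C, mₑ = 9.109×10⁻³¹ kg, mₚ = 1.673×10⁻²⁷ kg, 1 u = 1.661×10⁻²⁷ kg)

v∥ = v cosθ = 1.34×10⁶·cos28° ≈ 1.183×10⁶ m/s.
T = 2πm/(|q|B) = 2π(9.109×10⁻³¹)/((1.602×10⁻¹⁹)(5.52×10⁻³)) ≈ 6.472×10⁻⁹ s.
pitch = v∥ T = (1.183×10⁶)(6.472×10⁻⁹) ≈ 7.66×10⁻³ m.

p ≈ 7.66×10⁻³ m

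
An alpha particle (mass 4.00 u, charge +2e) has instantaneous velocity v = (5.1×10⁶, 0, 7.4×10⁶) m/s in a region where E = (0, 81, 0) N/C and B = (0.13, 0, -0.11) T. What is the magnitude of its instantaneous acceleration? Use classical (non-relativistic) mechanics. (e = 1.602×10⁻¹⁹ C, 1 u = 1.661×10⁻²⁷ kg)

|a| ≈ 7.34×10¹³ m/s²

v×B = (0, 1.52×10⁶, 0) N/C.
E + v×B = (0, 1.52×10⁶, 0) N/C.
F = q(E + v×B) = (3.204×10⁻¹⁹ C)·(0, 1.52×10⁶, 0) = (0, 4.88×10⁻¹³, 0) N.
|a| = |F|/m = 4.880×10⁻¹³/6.644×10⁻²⁷ ≈ 7.34×10¹³ m/s².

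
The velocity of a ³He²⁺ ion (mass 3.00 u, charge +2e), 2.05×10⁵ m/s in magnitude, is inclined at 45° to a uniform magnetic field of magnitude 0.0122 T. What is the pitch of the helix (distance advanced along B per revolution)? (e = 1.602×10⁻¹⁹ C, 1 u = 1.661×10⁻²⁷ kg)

v∥ = v cosθ = 2.05×10⁵·cos45° ≈ 1.450×10⁵ m/s.
T = 2πm/(|q|B) = 2π(4.983×10⁻²⁷)/((3.204×10⁻¹⁹)(0.0122)) ≈ 8.010×10⁻⁶ s.
pitch = v∥ T = (1.450×10⁵)(8.010×10⁻⁶) ≈ 1.16 m.

p ≈ 1.16 m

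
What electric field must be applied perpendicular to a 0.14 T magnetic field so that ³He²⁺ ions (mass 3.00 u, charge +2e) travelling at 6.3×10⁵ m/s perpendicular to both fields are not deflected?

For straight-line motion qE = qvB, so E = vB.
E = 6.3×10⁵ × 0.14 = 8.8×10⁴ V/m.

E = 8.8×10⁴ V/m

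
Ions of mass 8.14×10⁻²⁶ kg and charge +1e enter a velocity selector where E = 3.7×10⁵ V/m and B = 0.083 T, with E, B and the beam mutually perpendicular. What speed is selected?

v = 4.5×10⁶ m/s

For undeflected motion the electric and magnetic forces balance: qE = qvB.
v = E/B = 3.7×10⁵/0.083 = 4.5×10⁶ m/s.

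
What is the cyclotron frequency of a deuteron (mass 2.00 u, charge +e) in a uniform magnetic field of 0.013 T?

f ≈ 1.0×10⁵ Hz

f = |q|B/(2πm).
f = (1.602×10⁻¹⁹)(0.013)/(2π·3.322×10⁻²⁷) ≈ 1.0×10⁵ Hz.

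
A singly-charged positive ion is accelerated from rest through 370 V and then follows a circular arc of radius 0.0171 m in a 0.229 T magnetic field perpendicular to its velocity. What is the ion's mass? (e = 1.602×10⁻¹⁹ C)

m ≈ 3.32×10⁻²⁷ kg

Combine |q|V = ½mv² and r = mv/(|q|B): eliminate v to get m = qB²r²/(2V).
m = (1.602×10⁻¹⁹)(0.229)²(0.0171)²/(2·370) ≈ 3.32×10⁻²⁷ kg.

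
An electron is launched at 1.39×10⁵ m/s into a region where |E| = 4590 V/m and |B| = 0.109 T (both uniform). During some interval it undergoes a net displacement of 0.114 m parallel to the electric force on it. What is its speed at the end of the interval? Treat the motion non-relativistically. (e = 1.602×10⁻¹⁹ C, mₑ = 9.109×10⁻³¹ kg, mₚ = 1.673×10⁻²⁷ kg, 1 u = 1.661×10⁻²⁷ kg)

v_f ≈ 1.36×10⁷ m/s

B does no work; ΔKE = |q|E d.
½mv_f² = ½mv₀² + |q|Ed = ½(9.109×10⁻³¹)(1.39×10⁵)² + (1.602×10⁻¹⁹)(4590)(0.114) ≈ 8.800×10⁻²¹ J + 8.383×10⁻¹⁷ J ≈ 8.384×10⁻¹⁷ J.
v_f = √(2·8.384×10⁻¹⁷/9.109×10⁻³¹) ≈ 1.36×10⁷ m/s.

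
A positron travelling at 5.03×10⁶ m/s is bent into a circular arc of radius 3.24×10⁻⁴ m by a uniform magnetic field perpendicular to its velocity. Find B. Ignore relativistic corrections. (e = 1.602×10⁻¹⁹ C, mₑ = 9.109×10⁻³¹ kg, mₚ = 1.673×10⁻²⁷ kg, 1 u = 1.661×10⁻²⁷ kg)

From |q|vB = mv²/r, B = mv/(|q|r).
B = (9.109×10⁻³¹)(5.03×10⁶)/((1.602×10⁻¹⁹)(3.24×10⁻⁴)) ≈ 0.0883 T.

B ≈ 0.0883 T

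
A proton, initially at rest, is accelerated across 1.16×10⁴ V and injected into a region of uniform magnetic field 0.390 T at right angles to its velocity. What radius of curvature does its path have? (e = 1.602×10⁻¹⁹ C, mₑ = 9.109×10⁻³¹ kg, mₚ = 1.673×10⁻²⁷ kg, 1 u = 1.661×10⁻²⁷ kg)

Acceleration: |q|V = ½mv² ⇒ v = √(2|q|V/m) = √(2·1.602×10⁻¹⁹·1.16×10⁴/1.673×10⁻²⁷) ≈ 1.490×10⁶ m/s.
In the field: r = mv/(|q|B) = (1.673×10⁻²⁷)(1.490×10⁶)/((1.602×10⁻¹⁹)(0.390)) ≈ 0.0399 m.

r ≈ 0.0399 m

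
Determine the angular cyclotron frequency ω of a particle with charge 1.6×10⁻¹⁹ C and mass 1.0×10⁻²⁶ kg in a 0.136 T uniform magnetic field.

ω = |q|B/m.
ω = (1.6×10⁻¹⁹)(0.136)/1.0×10⁻²⁶ ≈ 2.18×10⁶ rad/s.

ω ≈ 2.18×10⁶ rad/s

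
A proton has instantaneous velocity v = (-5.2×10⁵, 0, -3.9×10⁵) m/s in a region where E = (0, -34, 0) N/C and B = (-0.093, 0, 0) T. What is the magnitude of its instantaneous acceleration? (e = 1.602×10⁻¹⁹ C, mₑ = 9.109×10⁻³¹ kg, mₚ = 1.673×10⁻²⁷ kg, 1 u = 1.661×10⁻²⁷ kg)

|a| ≈ 3.47×10¹² m/s²

v×B = (0, 3.63×10⁴, 0) N/C.
E + v×B = (0, 3.62×10⁴, 0) N/C.
F = q(E + v×B) = (1.602×10⁻¹⁹ C)·(0, 3.62×10⁴, 0) = (0, 5.81×10⁻¹⁵, 0) N.
|a| = |F|/m = 5.805×10⁻¹⁵/1.673×10⁻²⁷ ≈ 3.47×10¹² m/s².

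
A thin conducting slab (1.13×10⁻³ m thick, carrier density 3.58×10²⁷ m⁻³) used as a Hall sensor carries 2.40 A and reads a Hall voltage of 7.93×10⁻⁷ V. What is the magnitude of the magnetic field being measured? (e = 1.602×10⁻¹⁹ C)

From V_H = IB/(n e t), B = V_H n e t / I.
B = (7.93×10⁻⁷)(3.58×10²⁷)(1.602×10⁻¹⁹)(1.13×10⁻³)/2.40 ≈ 0.214 T.

B ≈ 0.214 T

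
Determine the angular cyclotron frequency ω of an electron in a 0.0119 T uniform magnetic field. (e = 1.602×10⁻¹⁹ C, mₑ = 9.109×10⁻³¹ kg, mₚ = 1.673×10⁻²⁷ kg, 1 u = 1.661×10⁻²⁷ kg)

ω = |q|B/m.
ω = (1.602×10⁻¹⁹)(0.0119)/9.109×10⁻³¹ ≈ 2.09×10⁹ rad/s.

ω ≈ 2.09×10⁹ rad/s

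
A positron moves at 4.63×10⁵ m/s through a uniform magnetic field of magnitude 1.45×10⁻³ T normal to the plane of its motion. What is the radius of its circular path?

The magnetic force provides the centripetal force: |q|vB = mv²/r.
r = mv/(|q|B) = (9.109×10⁻³¹)(4.63×10⁵)/((1.602×10⁻¹⁹)(1.45×10⁻³)) ≈ 1.82×10⁻³ m.

r ≈ 1.82×10⁻³ m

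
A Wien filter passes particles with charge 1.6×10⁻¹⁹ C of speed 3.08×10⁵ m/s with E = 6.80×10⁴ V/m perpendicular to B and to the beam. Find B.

Balance of forces in the selector: qE = qvB ⇒ B = E/v.
B = 6.80×10⁴/3.08×10⁵ = 0.221 T.

B = 0.221 T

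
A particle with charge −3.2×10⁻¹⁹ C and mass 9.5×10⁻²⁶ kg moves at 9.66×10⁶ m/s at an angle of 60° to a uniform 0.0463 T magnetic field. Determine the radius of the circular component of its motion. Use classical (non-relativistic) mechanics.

v⊥ = v sinθ = 9.66×10⁶·sin60° ≈ 8.366×10⁶ m/s.
r = m v⊥/(|q|B) = (9.5×10⁻²⁶)(8.366×10⁶)/((3.2×10⁻¹⁹)(0.0463)) ≈ 53.6 m.

r ≈ 53.6 m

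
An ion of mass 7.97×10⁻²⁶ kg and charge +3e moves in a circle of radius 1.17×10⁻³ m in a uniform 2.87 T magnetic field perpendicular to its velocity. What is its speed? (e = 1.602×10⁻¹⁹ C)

From |q|vB = mv²/r, v = |q|Br/m.
v = (4.806×10⁻¹⁹)(2.87)(1.17×10⁻³)/7.97×10⁻²⁶ ≈ 2.02×10⁴ m/s.

v ≈ 2.02×10⁴ m/s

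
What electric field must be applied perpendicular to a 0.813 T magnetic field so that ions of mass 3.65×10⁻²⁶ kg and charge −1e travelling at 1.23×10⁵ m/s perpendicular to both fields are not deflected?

E = 1.00×10⁵ V/m

For straight-line motion qE = qvB, so E = vB.
E = 1.23×10⁵ × 0.813 = 1.00×10⁵ V/m.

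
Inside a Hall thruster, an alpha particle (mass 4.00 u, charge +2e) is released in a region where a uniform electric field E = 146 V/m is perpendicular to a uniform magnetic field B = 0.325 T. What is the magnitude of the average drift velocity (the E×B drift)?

v_d ≈ 449 m/s

The steady drift has the magnetic force balancing the electric force, so v_d = E/B.
v_d = 146/0.325 = 449 m/s.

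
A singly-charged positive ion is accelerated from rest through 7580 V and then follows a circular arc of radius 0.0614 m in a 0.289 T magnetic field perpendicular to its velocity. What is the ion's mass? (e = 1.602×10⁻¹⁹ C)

m ≈ 3.33×10⁻²⁷ kg

Combine |q|V = ½mv² and r = mv/(|q|B): eliminate v to get m = qB²r²/(2V).
m = (1.602×10⁻¹⁹)(0.289)²(0.0614)²/(2·7580) ≈ 3.33×10⁻²⁷ kg.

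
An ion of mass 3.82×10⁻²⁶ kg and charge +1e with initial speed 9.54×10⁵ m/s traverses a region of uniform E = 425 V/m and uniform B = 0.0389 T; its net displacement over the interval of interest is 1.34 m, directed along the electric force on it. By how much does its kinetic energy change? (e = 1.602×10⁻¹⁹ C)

The magnetic force is always ⟂ v and does no work; only the electric force changes KE.
ΔKE = F_E · d = |q|E d = (1.602×10⁻¹⁹)(425)(1.34) ≈ 9.12×10⁻¹⁷ J.

ΔKE ≈ 9.12×10⁻¹⁷ J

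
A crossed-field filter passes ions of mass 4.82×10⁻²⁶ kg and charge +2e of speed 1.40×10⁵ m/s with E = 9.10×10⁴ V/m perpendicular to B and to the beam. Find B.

Balance of forces in the selector: qE = qvB ⇒ B = E/v.
B = 9.10×10⁴/1.40×10⁵ = 0.650 T.

B = 0.650 T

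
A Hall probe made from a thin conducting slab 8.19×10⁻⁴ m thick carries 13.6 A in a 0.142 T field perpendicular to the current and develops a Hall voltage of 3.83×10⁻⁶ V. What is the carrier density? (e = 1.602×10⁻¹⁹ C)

From V_H = IB/(n e t), n = IB/(V_H e t).
n = (13.6)(0.142)/((3.83×10⁻⁶)(1.602×10⁻¹⁹)(8.19×10⁻⁴)) ≈ 3.84×10²⁷ m⁻³.

n ≈ 3.84×10²⁷ m⁻³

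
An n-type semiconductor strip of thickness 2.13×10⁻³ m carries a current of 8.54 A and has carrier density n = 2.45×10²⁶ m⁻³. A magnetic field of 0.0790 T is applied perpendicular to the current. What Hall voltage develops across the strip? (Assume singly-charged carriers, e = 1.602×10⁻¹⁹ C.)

V_H ≈ 8.07×10⁻⁶ V

V_H = IB/(n e t).
V_H = (8.54)(0.0790)/((2.45×10²⁶)(1.602×10⁻¹⁹)(2.13×10⁻³)) ≈ 8.07×10⁻⁶ V.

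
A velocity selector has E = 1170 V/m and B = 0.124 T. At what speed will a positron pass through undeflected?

Zero net Lorentz force requires |qE| = |q v×B|, i.e. E = vB.
v = E/B = 1170/0.124 = 9440 m/s.

v = 9440 m/s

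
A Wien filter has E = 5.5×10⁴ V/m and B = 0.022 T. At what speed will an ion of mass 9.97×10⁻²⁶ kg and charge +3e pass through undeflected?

v = 2.5×10⁶ m/s

For undeflected motion the electric and magnetic forces balance: qE = qvB.
v = E/B = 5.5×10⁴/0.022 = 2.5×10⁶ m/s.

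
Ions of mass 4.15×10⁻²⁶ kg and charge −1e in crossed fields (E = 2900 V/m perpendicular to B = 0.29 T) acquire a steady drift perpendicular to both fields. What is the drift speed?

In crossed fields the guiding centre drifts at v_d = |E×B|/B² = E/B, independent of charge and mass.
v_d = 2900/0.29 = 1.0×10⁴ m/s.

v_d ≈ 1.0×10⁴ m/s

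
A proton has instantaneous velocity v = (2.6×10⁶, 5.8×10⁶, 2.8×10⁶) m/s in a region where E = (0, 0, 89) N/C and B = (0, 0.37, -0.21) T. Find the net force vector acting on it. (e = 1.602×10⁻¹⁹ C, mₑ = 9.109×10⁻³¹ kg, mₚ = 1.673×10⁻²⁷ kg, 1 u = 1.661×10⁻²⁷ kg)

F ≈ (-3.61×10⁻¹³, 8.75×10⁻¹⁴, 1.54×10⁻¹³) N

v×B = (-2.25×10⁶, 5.46×10⁵, 9.62×10⁵) N/C.
E + v×B = (-2.25×10⁶, 5.46×10⁵, 9.62×10⁵) N/C.
F = q(E + v×B) = (1.602×10⁻¹⁹ C)·(-2.25×10⁶, 5.46×10⁵, 9.62×10⁵) = (-3.61×10⁻¹³, 8.75×10⁻¹⁴, 1.54×10⁻¹³) N.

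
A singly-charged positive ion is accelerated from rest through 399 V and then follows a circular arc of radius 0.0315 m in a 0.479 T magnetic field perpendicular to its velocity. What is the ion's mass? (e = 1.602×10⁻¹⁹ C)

m ≈ 4.57×10⁻²⁶ kg

Combine |q|V = ½mv² and r = mv/(|q|B): eliminate v to get m = qB²r²/(2V).
m = (1.602×10⁻¹⁹)(0.479)²(0.0315)²/(2·399) ≈ 4.57×10⁻²⁶ kg.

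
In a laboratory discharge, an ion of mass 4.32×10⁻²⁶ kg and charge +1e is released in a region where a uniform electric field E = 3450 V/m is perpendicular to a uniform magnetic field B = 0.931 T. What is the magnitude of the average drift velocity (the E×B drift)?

In crossed fields the guiding centre drifts at v_d = |E×B|/B² = E/B, independent of charge and mass.
v_d = 3450/0.931 = 3710 m/s.

v_d ≈ 3710 m/s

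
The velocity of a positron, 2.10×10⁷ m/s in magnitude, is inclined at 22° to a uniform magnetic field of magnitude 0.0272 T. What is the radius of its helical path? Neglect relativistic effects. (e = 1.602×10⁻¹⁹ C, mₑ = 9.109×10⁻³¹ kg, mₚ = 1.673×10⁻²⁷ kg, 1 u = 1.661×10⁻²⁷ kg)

r ≈ 1.64×10⁻³ m

v⊥ = v sinθ = 2.10×10⁷·sin22° ≈ 7.867×10⁶ m/s.
r = m v⊥/(|q|B) = (9.109×10⁻³¹)(7.867×10⁶)/((1.602×10⁻¹⁹)(0.0272)) ≈ 1.64×10⁻³ m.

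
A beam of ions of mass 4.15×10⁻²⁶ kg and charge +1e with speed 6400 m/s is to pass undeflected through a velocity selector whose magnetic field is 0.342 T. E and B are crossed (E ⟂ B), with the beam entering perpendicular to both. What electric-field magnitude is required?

For straight-line motion qE = qvB, so E = vB.
E = 6400 × 0.342 = 2190 V/m.

E = 2190 V/m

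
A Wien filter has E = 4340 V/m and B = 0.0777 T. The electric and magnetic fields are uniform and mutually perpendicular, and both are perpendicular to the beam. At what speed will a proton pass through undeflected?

For undeflected motion the electric and magnetic forces balance: qE = qvB.
v = E/B = 4340/0.0777 = 5.59×10⁴ m/s.
The result is independent of the particle's charge and mass.

v = 5.59×10⁴ m/s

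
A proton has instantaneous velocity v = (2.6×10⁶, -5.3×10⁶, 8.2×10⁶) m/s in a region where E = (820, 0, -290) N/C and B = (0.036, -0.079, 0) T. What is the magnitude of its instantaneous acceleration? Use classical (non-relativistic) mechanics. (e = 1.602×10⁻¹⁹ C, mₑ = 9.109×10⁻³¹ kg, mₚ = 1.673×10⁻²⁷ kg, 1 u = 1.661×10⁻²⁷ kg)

v×B = (6.48×10⁵, 2.95×10⁵, -1.46×10⁴) N/C.
E + v×B = (6.49×10⁵, 2.95×10⁵, -1.49×10⁴) N/C.
F = q(E + v×B) = (1.602×10⁻¹⁹ C)·(6.49×10⁵, 2.95×10⁵, -1.49×10⁴) = (1.04×10⁻¹³, 4.73×10⁻¹⁴, -2.39×10⁻¹⁵) N.
|a| = |F|/m = 1.142×10⁻¹³/1.673×10⁻²⁷ ≈ 6.83×10¹³ m/s².

|a| ≈ 6.83×10¹³ m/s²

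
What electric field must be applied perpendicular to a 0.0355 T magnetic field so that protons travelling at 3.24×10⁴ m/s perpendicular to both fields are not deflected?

E = 1150 V/m

For straight-line motion qE = qvB, so E = vB.
E = 3.24×10⁴ × 0.0355 = 1150 V/m.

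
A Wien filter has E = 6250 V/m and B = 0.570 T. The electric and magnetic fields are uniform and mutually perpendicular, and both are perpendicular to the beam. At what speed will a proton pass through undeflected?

v = 1.10×10⁴ m/s

Straight-line motion ⇒ electric and magnetic forces cancel, so E = vB.
v = E/B = 6250/0.570 = 1.10×10⁴ m/s.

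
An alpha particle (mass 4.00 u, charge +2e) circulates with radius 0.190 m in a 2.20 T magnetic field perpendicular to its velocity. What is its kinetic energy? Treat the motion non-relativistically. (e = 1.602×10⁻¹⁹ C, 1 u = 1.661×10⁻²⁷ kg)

v = |q|Br/m, then KE = ½mv² = (qBr)²/(2m).
v = (3.204×10⁻¹⁹)(2.20)(0.190)/6.644×10⁻²⁷ ≈ 2.016×10⁷ m/s.
KE = ½(6.644×10⁻²⁷)(2.016×10⁷)² ≈ 1.35×10⁻¹² J.

KE ≈ 1.35×10⁻¹² J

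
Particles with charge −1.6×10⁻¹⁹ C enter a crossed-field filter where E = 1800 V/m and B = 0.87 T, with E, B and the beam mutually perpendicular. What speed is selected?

Straight-line motion ⇒ electric and magnetic forces cancel, so E = vB.
v = E/B = 1800/0.87 = 2100 m/s.

v = 2100 m/s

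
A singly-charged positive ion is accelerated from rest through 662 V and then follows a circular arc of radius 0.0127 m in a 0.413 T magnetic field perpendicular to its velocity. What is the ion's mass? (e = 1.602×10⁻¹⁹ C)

Combine |q|V = ½mv² and r = mv/(|q|B): eliminate v to get m = qB²r²/(2V).
m = (1.602×10⁻¹⁹)(0.413)²(0.0127)²/(2·662) ≈ 3.33×10⁻²⁷ kg.

m ≈ 3.33×10⁻²⁷ kg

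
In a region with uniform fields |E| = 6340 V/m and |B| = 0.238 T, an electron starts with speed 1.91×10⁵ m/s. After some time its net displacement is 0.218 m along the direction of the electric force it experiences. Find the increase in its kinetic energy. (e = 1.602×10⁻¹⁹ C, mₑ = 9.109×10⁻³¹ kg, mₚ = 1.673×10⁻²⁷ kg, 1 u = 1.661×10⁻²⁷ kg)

The magnetic force is always ⟂ v and does no work; only the electric force changes KE.
ΔKE = F_E · d = |q|E d = (1.602×10⁻¹⁹)(6340)(0.218) ≈ 2.21×10⁻¹⁶ J.

ΔKE ≈ 2.21×10⁻¹⁶ J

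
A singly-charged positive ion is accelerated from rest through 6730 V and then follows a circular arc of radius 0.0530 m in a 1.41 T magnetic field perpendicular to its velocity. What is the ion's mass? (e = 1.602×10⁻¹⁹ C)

m ≈ 6.65×10⁻²⁶ kg

Combine |q|V = ½mv² and r = mv/(|q|B): eliminate v to get m = qB²r²/(2V).
m = (1.602×10⁻¹⁹)(1.41)²(0.0530)²/(2·6730) ≈ 6.65×10⁻²⁶ kg.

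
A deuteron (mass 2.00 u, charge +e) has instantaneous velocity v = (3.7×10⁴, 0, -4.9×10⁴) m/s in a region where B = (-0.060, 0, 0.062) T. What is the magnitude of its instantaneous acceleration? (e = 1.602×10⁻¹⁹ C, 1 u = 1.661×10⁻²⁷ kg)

|a| ≈ 3.12×10¹⁰ m/s²

v×B = (0, 646, 0) N/C.
F = q v×B = (1.602×10⁻¹⁹ C)·(0, 646, 0) = (0, 1.03×10⁻¹⁶, 0) N.
|a| = |F|/m = 1.035×10⁻¹⁶/3.322×10⁻²⁷ ≈ 3.12×10¹⁰ m/s².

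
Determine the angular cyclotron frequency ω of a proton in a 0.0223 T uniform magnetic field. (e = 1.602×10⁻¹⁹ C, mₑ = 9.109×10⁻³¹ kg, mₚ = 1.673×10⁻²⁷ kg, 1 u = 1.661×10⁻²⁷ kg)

ω ≈ 2.14×10⁶ rad/s

ω = |q|B/m.
ω = (1.602×10⁻¹⁹)(0.0223)/1.673×10⁻²⁷ ≈ 2.14×10⁶ rad/s.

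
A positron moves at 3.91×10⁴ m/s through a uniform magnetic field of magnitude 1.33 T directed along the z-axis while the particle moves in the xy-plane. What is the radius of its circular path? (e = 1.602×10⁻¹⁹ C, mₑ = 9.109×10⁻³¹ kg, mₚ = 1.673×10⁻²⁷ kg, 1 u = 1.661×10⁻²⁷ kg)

The magnetic force provides the centripetal force: |q|vB = mv²/r.
r = mv/(|q|B) = (9.109×10⁻³¹)(3.91×10⁴)/((1.602×10⁻¹⁹)(1.33)) ≈ 1.67×10⁻⁷ m.

r ≈ 1.67×10⁻⁷ m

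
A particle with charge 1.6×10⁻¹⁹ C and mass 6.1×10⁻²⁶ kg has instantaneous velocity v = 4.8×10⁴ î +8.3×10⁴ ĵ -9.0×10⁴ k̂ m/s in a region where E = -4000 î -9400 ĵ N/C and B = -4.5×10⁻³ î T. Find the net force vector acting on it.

F ≈ (-6.40×10⁻¹⁶, -1.44×10⁻¹⁵, 5.98×10⁻¹⁷) N

v×B = (0, 405, 374) N/C.
E + v×B = (-4000, -9000, 374) N/C.
F = q(E + v×B) = (1.6×10⁻¹⁹ C)·(-4000, -9000, 374) = (-6.40×10⁻¹⁶, -1.44×10⁻¹⁵, 5.98×10⁻¹⁷) N.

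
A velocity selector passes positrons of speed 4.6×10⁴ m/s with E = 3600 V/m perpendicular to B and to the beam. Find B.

Balance of forces in the selector: qE = qvB ⇒ B = E/v.
B = 3600/4.6×10⁴ = 0.078 T.

B = 0.078 T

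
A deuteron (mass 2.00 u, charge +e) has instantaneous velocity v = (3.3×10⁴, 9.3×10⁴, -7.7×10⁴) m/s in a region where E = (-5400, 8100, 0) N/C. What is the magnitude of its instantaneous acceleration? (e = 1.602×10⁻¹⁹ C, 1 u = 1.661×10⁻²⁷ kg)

Only an electric field acts, so F = qE = (1.602×10⁻¹⁹ C)·(-5400, 8100, 0) = (-8.65×10⁻¹⁶, 1.30×10⁻¹⁵, 0) N.
|a| = |F|/m = 1.560×10⁻¹⁵/3.322×10⁻²⁷ ≈ 4.69×10¹¹ m/s².

|a| ≈ 4.69×10¹¹ m/s²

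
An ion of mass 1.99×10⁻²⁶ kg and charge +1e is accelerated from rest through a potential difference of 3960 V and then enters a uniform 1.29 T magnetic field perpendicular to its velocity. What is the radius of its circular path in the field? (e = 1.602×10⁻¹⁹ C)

r ≈ 0.0243 m

Acceleration: |q|V = ½mv² ⇒ v = √(2|q|V/m) = √(2·1.602×10⁻¹⁹·3960/1.99×10⁻²⁶) ≈ 2.525×10⁵ m/s.
In the field: r = mv/(|q|B) = (1.99×10⁻²⁶)(2.525×10⁵)/((1.602×10⁻¹⁹)(1.29)) ≈ 0.0243 m.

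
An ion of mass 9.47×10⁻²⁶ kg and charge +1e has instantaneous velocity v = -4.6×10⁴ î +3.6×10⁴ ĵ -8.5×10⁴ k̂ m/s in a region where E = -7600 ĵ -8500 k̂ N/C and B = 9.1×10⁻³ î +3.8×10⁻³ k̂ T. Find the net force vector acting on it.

v×B = (137, -599, -328) N/C.
E + v×B = (137, -8200, -8830) N/C.
F = q(E + v×B) = (1.602×10⁻¹⁹ C)·(137, -8200, -8830) = (2.19×10⁻¹⁷, -1.31×10⁻¹⁵, -1.41×10⁻¹⁵) N.

F ≈ (2.19×10⁻¹⁷, -1.31×10⁻¹⁵, -1.41×10⁻¹⁵) N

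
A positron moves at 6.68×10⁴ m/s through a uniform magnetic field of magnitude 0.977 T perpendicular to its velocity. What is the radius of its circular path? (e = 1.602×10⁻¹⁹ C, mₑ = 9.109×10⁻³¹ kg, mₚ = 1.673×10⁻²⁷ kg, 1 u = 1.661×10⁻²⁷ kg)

r ≈ 3.89×10⁻⁷ m

The magnetic force provides the centripetal force: |q|vB = mv²/r.
r = mv/(|q|B) = (9.109×10⁻³¹)(6.68×10⁴)/((1.602×10⁻¹⁹)(0.977)) ≈ 3.89×10⁻⁷ m.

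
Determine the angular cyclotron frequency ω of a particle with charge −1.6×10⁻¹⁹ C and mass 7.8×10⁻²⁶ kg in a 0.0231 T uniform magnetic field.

ω ≈ 4.74×10⁴ rad/s

ω = |q|B/m.
ω = (1.6×10⁻¹⁹)(0.0231)/7.8×10⁻²⁶ ≈ 4.74×10⁴ rad/s.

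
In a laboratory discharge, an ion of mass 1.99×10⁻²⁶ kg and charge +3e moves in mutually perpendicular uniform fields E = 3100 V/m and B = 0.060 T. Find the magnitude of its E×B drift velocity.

The steady drift has the magnetic force balancing the electric force, so v_d = E/B.
v_d = 3100/0.060 = 5.2×10⁴ m/s.

v_d ≈ 5.2×10⁴ m/s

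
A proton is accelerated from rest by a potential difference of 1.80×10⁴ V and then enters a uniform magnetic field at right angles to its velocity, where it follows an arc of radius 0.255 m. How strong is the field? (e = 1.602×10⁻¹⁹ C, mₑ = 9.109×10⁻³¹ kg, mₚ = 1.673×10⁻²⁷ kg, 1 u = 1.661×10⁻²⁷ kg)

v = √(2|q|V/m) = √(2·1.602×10⁻¹⁹·1.80×10⁴/1.673×10⁻²⁷) ≈ 1.857×10⁶ m/s.
B = mv/(|q|r) = (1.673×10⁻²⁷)(1.857×10⁶)/((1.602×10⁻¹⁹)(0.255)) ≈ 0.0760 T.

B ≈ 0.0760 T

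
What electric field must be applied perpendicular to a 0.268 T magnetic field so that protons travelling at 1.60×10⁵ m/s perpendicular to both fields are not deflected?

For straight-line motion qE = qvB, so E = vB.
E = 1.60×10⁵ × 0.268 = 4.29×10⁴ V/m.

E = 4.29×10⁴ V/m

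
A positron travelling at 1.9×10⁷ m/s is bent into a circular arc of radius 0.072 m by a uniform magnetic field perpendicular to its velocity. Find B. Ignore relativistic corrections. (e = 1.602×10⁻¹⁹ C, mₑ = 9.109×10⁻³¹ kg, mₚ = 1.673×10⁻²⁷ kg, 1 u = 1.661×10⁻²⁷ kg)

B ≈ 1.5×10⁻³ T

From |q|vB = mv²/r, B = mv/(|q|r).
B = (9.109×10⁻³¹)(1.9×10⁷)/((1.602×10⁻¹⁹)(0.072)) ≈ 1.5×10⁻³ T.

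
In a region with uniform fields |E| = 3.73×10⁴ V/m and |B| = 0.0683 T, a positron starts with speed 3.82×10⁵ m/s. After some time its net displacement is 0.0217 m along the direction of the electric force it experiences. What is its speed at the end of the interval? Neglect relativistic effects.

v_f ≈ 1.69×10⁷ m/s

B does no work; ΔKE = |q|E d.
½mv_f² = ½mv₀² + |q|Ed = ½(9.109×10⁻³¹)(3.82×10⁵)² + (1.602×10⁻¹⁹)(3.73×10⁴)(0.0217) ≈ 6.646×10⁻²⁰ J + 1.297×10⁻¹⁶ J ≈ 1.297×10⁻¹⁶ J.
v_f = √(2·1.297×10⁻¹⁶/9.109×10⁻³¹) ≈ 1.69×10⁷ m/s.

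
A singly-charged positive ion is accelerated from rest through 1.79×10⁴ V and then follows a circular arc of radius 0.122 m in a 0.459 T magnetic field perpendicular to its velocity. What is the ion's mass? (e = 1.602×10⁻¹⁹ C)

m ≈ 1.40×10⁻²⁶ kg

Combine |q|V = ½mv² and r = mv/(|q|B): eliminate v to get m = qB²r²/(2V).
m = (1.602×10⁻¹⁹)(0.459)²(0.122)²/(2·1.79×10⁴) ≈ 1.40×10⁻²⁶ kg.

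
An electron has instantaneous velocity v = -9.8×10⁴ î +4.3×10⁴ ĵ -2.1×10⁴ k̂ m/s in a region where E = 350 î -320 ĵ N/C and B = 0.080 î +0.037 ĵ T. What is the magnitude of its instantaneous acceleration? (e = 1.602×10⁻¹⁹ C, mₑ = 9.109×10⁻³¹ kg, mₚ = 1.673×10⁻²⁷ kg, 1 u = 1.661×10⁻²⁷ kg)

v×B = (777, -1680, -7070) N/C.
E + v×B = (1130, -2000, -7070) N/C.
F = q(E + v×B) = (−1.602×10⁻¹⁹ C)·(1130, -2000, -7070) = (-1.81×10⁻¹⁶, 3.20×10⁻¹⁶, 1.13×10⁻¹⁵) N.
|a| = |F|/m = 1.190×10⁻¹⁵/9.109×10⁻³¹ ≈ 1.31×10¹⁵ m/s².

|a| ≈ 1.31×10¹⁵ m/s²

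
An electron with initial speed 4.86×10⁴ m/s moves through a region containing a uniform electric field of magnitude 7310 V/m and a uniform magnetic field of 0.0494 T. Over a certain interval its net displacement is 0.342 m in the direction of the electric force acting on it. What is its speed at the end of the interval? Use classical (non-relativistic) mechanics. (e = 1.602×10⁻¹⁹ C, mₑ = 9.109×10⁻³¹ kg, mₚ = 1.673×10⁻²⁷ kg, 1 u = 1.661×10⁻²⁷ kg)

B does no work; ΔKE = |q|E d.
½mv_f² = ½mv₀² + |q|Ed = ½(9.109×10⁻³¹)(4.86×10⁴)² + (1.602×10⁻¹⁹)(7310)(0.342) ≈ 1.076×10⁻²¹ J + 4.005×10⁻¹⁶ J ≈ 4.005×10⁻¹⁶ J.
v_f = √(2·4.005×10⁻¹⁶/9.109×10⁻³¹) ≈ 2.97×10⁷ m/s.

v_f ≈ 2.97×10⁷ m/s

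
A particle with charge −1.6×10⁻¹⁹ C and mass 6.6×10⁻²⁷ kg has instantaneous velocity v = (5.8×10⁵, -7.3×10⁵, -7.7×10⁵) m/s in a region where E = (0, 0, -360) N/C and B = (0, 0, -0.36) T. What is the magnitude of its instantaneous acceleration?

|a| ≈ 8.14×10¹² m/s²

v×B = (2.63×10⁵, 2.09×10⁵, 0) N/C.
E + v×B = (2.63×10⁵, 2.09×10⁵, -360) N/C.
F = q(E + v×B) = (−1.6×10⁻¹⁹ C)·(2.63×10⁵, 2.09×10⁵, -360) = (-4.20×10⁻¹⁴, -3.34×10⁻¹⁴, 5.76×10⁻¹⁷) N.
|a| = |F|/m = 5.370×10⁻¹⁴/6.6×10⁻²⁷ ≈ 8.14×10¹² m/s².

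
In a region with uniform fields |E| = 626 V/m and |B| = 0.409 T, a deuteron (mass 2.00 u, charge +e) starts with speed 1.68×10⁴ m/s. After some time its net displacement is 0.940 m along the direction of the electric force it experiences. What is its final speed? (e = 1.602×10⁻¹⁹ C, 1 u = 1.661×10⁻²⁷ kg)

B does no work; ΔKE = |q|E d.
½mv_f² = ½mv₀² + |q|Ed = ½(3.322×10⁻²⁷)(1.68×10⁴)² + (1.602×10⁻¹⁹)(626)(0.940) ≈ 4.688×10⁻¹⁹ J + 9.427×10⁻¹⁷ J ≈ 9.474×10⁻¹⁷ J.
v_f = √(2·9.474×10⁻¹⁷/3.322×10⁻²⁷) ≈ 2.39×10⁵ m/s.

v_f ≈ 2.39×10⁵ m/s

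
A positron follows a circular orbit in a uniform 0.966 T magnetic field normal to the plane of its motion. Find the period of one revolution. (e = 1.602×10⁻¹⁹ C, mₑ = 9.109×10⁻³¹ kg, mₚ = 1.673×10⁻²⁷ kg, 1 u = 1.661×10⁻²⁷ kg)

The cyclotron period depends only on m, q, B: T = 2πm/(|q|B).
T = 2π(9.109×10⁻³¹)/((1.602×10⁻¹⁹)(0.966)) ≈ 3.70×10⁻¹¹ s.

T ≈ 3.70×10⁻¹¹ s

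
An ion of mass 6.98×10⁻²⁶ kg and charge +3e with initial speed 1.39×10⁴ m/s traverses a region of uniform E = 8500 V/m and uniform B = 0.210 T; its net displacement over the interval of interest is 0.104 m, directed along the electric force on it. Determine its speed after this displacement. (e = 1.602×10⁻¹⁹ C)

v_f ≈ 1.11×10⁵ m/s

B does no work; ΔKE = |q|E d.
½mv_f² = ½mv₀² + |q|Ed = ½(6.98×10⁻²⁶)(1.39×10⁴)² + (4.806×10⁻¹⁹)(8500)(0.104) ≈ 6.743×10⁻¹⁸ J + 4.249×10⁻¹⁶ J ≈ 4.316×10⁻¹⁶ J.
v_f = √(2·4.316×10⁻¹⁶/6.98×10⁻²⁶) ≈ 1.11×10⁵ m/s.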